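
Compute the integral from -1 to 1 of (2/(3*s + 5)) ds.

An antiderivative is F(s) = 2*log(3*s + 5)/3.
Then F(1) - F(-1) = (log(4)) - (2*log(2)/3) = 4*log(2)/3.

4*log(2)/3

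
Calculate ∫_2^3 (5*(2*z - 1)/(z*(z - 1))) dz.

Factor the denominator: z**2 - z = z(z - 1).
Partial fractions: 5*(2*z - 1)/(z*(z - 1)) = 5/z + 5/(z - 1).
An antiderivative is F(z) = 5*log(z) + 5*log(z - 1).
Then F(3) - F(2) = (5*log(2) + 5*log(3)) - (log(32)) = 5*log(3).

5*log(3)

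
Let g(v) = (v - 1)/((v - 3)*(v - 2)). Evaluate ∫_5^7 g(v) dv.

log(12/5)

Factor the denominator: v**2 - 5*v + 6 = (v - 2)(v - 3).
Partial fractions: (v - 1)/((v - 3)*(v - 2)) = -1/(v - 2) + 2/(v - 3).
An antiderivative is F(v) = 2*log(v - 3) - log(v - 2).
Then F(7) - F(5) = (log(16/5)) - (log(4/3)) = log(12/5).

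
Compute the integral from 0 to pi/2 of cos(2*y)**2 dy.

pi/4

Use the identity cos^2(2*y) = (1 + cos(4*y))/2.
An antiderivative is F(y) = y/2 + sin(4*y)/8.
Then F(pi/2) - F(0) = (pi/4) - (0) = pi/4.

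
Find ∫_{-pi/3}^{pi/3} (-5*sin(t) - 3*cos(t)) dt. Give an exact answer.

-3*sqrt(3)

An antiderivative is F(t) = -3*sin(t) + 5*cos(t).
Then F(pi/3) - F(-pi/3) = (5/2 - 3*sqrt(3)/2) - (5/2 + 3*sqrt(3)/2) = -3*sqrt(3).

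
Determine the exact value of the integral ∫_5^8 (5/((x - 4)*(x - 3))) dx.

-5*log(5) + 15*log(2)

Factor the denominator: x**2 - 7*x + 12 = (x - 3)(x - 4).
Partial fractions: 5/((x - 4)*(x - 3)) = -5/(x - 3) + 5/(x - 4).
An antiderivative is F(x) = 5*log(x - 4) - 5*log(x - 3).
Then F(8) - F(5) = (-5*log(5) + 10*log(2)) - (-log(32)) = -5*log(5) + 15*log(2).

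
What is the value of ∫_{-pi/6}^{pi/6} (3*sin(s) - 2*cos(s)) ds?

An antiderivative is F(s) = -2*sin(s) - 3*cos(s).
Then F(pi/6) - F(-pi/6) = (-3*sqrt(3)/2 - 1) - (1 - 3*sqrt(3)/2) = -2.

-2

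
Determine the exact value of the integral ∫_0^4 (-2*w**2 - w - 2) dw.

-176/3

By the power rule, an antiderivative is F(w) = -2*w**3/3 - w**2/2 - 2*w.
Then F(4) - F(0) = (-176/3) - (0) = -176/3.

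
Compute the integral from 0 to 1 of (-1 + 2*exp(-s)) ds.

An antiderivative is F(s) = -s - 2*exp(-s).
Then F(1) - F(0) = (-1 - 2*exp(-1)) - (-2) = 1 - 2*exp(-1).

1 - 2*exp(-1)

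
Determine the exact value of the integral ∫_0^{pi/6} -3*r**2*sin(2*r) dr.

-sqrt(3)*pi/8 + pi**2/48 + 3/8

Integrate by parts twice (u = r^2, dv = -3*sin(2*r) dr).
An antiderivative is F(r) = 3*r**2*cos(2*r)/2 - 3*r*sin(2*r)/2 - 3*cos(2*r)/4.
Then F(pi/6) - F(0) = (-sqrt(3)*pi/8 - 3/8 + pi**2/48) - (-3/4) = -sqrt(3)*pi/8 + pi**2/48 + 3/8.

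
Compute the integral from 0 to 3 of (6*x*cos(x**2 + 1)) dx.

Let u = x**2 + 1, so du = 2*x dx. When x = 0, u = 1; when x = 3, u = 10.
The integral becomes 3·∫ cos(u) du from 1 to 10, with antiderivative 3*sin(u).
Back in x: F(x) = 3*sin(x**2 + 1).
Then F(3) - F(0) = (3*sin(10)) - (3*sin(1)) = -3*sin(1) + 3*sin(10).

-3*sin(1) + 3*sin(10)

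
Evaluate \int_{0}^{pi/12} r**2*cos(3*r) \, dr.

sqrt(2)*(-32 + pi**2 + 8*pi)/864

Integrate by parts twice (u = r^2, dv = cos(3*r) dr).
An antiderivative is F(r) = r**2*sin(3*r)/3 + 2*r*cos(3*r)/9 - 2*sin(3*r)/27.
Then F(pi/12) - F(0) = (sqrt(2)*(-32 + pi**2 + 8*pi)/864) - (0) = sqrt(2)*(-32 + pi**2 + 8*pi)/864.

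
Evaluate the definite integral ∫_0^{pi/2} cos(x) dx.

1

An antiderivative is F(x) = sin(x).
Then F(pi/2) - F(0) = (1) - (0) = 1.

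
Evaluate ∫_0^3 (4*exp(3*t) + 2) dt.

An antiderivative is F(t) = 4*exp(3*t)/3 + 2*t.
Then F(3) - F(0) = (6 + 4*exp(9)/3) - (4/3) = 14/3 + 4*exp(9)/3.

14/3 + 4*exp(9)/3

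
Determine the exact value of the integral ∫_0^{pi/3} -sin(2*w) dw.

-3/4

An antiderivative is F(w) = cos(2*w)/2.
Then F(pi/3) - F(0) = (-1/4) - (1/2) = -3/4.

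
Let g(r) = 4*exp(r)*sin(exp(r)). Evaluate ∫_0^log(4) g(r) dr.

4*cos(1) - 4*cos(4)

Let u = exp(r), so du = exp(r) dr. When r = 0, u = 1; when r = log(4), u = 4.
The integral becomes 4·∫ sin(u) du from 1 to 4, with antiderivative -4*cos(u).
Back in r: F(r) = -4*cos(exp(r)).
Then F(log(4)) - F(0) = (-4*cos(4)) - (-4*cos(1)) = 4*cos(1) - 4*cos(4).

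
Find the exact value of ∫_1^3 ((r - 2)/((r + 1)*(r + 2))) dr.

-4*log(3) - 3*log(2) + 4*log(5)

Factor the denominator: r**2 + 3*r + 2 = (r + 2)(r + 1).
Partial fractions: (r - 2)/((r + 1)*(r + 2)) = 4/(r + 2) - 3/(r + 1).
An antiderivative is F(r) = -3*log(r + 1) + 4*log(r + 2).
Then F(3) - F(1) = (-6*log(2) + 4*log(5)) - (log(81/8)) = -4*log(3) - 3*log(2) + 4*log(5).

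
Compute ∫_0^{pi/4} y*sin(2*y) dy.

Integrate by parts once (u = y, dv = sin(2*y) dy).
An antiderivative is F(y) = -y*cos(2*y)/2 + sin(2*y)/4.
Then F(pi/4) - F(0) = (1/4) - (0) = 1/4.

1/4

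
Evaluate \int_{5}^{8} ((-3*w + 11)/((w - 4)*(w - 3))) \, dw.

Factor the denominator: w**2 - 7*w + 12 = (w - 3)(w - 4).
Partial fractions: (-3*w + 11)/((w - 4)*(w - 3)) = -2/(w - 3) - 1/(w - 4).
An antiderivative is F(w) = -log(w - 4) - 2*log(w - 3).
Then F(8) - F(5) = (-log(100)) - (-log(4)) = -log(25).

-log(25)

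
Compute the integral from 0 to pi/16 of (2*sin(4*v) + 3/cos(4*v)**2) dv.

An antiderivative is F(v) = -cos(4*v)/2 + 3*tan(4*v)/4.
Then F(pi/16) - F(0) = (3/4 - sqrt(2)/4) - (-1/2) = 5/4 - sqrt(2)/4.

5/4 - sqrt(2)/4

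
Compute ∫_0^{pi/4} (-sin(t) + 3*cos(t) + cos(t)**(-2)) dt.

2*sqrt(2)

An antiderivative is F(t) = 3*sin(t) + cos(t) + tan(t).
Then F(pi/4) - F(0) = (1 + 2*sqrt(2)) - (1) = 2*sqrt(2).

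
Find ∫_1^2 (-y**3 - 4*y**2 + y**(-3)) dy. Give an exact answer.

By the power rule, an antiderivative is F(y) = -y**4/4 - 4*y**3/3 - 1/(2*y**2).
Then F(2) - F(1) = (-355/24) - (-25/12) = -305/24.

-305/24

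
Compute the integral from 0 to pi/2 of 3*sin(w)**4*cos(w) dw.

3/5

Let u = sin(w), so du = cos(w) dw. When w = 0, u = 0; when w = pi/2, u = 1.
The integral becomes 3·∫ u**4 du from 0 to 1, with antiderivative 3*u**5/5.
Back in w: F(w) = 3*sin(w)**5/5.
Then F(pi/2) - F(0) = (3/5) - (0) = 3/5.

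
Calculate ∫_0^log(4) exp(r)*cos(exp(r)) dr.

Let u = exp(r), so du = exp(r) dr. When r = 0, u = 1; when r = log(4), u = 4.
The integral becomes ∫ cos(u) du from 1 to 4, with antiderivative sin(u).
Back in r: F(r) = sin(exp(r)).
Then F(log(4)) - F(0) = (sin(4)) - (sin(1)) = -sin(1) + sin(4).

-sin(1) + sin(4)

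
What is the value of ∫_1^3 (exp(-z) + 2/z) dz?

-exp(-3) + exp(-1) + 2*log(3)

An antiderivative is F(z) = 2*log(z) - exp(-z).
Then F(3) - F(1) = (-exp(-3) + 2*log(3)) - (-exp(-1)) = -exp(-3) + exp(-1) + 2*log(3).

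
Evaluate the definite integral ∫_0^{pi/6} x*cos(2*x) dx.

Integrate by parts once (u = x, dv = cos(2*x) dx).
An antiderivative is F(x) = x*sin(2*x)/2 + cos(2*x)/4.
Then F(pi/6) - F(0) = (1/8 + sqrt(3)*pi/24) - (1/4) = -1/8 + sqrt(3)*pi/24.

-1/8 + sqrt(3)*pi/24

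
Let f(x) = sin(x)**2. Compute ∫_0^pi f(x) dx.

Use the identity sin^2(x) = (1 - cos(2*x))/2.
An antiderivative is F(x) = x/2 - sin(2*x)/4.
Then F(pi) - F(0) = (pi/2) - (0) = pi/2.

pi/2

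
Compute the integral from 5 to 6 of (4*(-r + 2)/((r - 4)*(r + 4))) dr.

Factor the denominator: r**2 - 16 = (r + 4)(r - 4).
Partial fractions: 4*(-r + 2)/((r - 4)*(r + 4)) = -3/(r + 4) - 1/(r - 4).
An antiderivative is F(r) = -log(r - 4) - 3*log(r + 4).
Then F(6) - F(5) = (-3*log(5) - 4*log(2)) - (-6*log(3)) = -3*log(5) - 4*log(2) + 6*log(3).

-3*log(5) - 4*log(2) + 6*log(3)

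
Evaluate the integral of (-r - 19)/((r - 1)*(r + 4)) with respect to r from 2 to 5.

-11*log(2) + 3*log(3)

Factor the denominator: r**2 + 3*r - 4 = (r + 4)(r - 1).
Partial fractions: (-r - 19)/((r - 1)*(r + 4)) = 3/(r + 4) - 4/(r - 1).
An antiderivative is F(r) = -4*log(r - 1) + 3*log(r + 4).
Then F(5) - F(2) = (-8*log(2) + 6*log(3)) - (3*log(2) + 3*log(3)) = -11*log(2) + 3*log(3).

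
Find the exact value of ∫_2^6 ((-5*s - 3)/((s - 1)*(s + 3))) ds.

Factor the denominator: s**2 + 2*s - 3 = (s + 3)(s - 1).
Partial fractions: (-5*s - 3)/((s - 1)*(s + 3)) = -3/(s + 3) - 2/(s - 1).
An antiderivative is F(s) = -2*log(s - 1) - 3*log(s + 3).
Then F(6) - F(2) = (-6*log(3) - 2*log(5)) - (-3*log(5)) = -6*log(3) + log(5).

-6*log(3) + log(5)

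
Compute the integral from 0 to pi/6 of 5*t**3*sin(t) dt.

Integrate by parts 3 times (u = t^3, dv = 5*sin(t) dt).
An antiderivative is F(t) = -5*t**3*cos(t) + 15*t**2*sin(t) + 30*t*cos(t) - 30*sin(t).
Then F(pi/6) - F(0) = (-15 - 5*sqrt(3)*pi**3/432 + 5*pi**2/24 + 5*sqrt(3)*pi/2) - (0) = -15 - 5*sqrt(3)*pi**3/432 + 5*pi**2/24 + 5*sqrt(3)*pi/2.

-15 - 5*sqrt(3)*pi**3/432 + 5*pi**2/24 + 5*sqrt(3)*pi/2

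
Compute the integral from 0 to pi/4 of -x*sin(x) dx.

Integrate by parts once (u = x, dv = -sin(x) dx).
An antiderivative is F(x) = x*cos(x) - sin(x).
Then F(pi/4) - F(0) = (sqrt(2)*(-4 + pi)/8) - (0) = sqrt(2)*(-4 + pi)/8.

sqrt(2)*(-4 + pi)/8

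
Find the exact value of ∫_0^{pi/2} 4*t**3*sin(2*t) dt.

Integrate by parts 3 times (u = t^3, dv = 4*sin(2*t) dt).
An antiderivative is F(t) = -2*t**3*cos(2*t) + 3*t**2*sin(2*t) + 3*t*cos(2*t) - 3*sin(2*t)/2.
Then F(pi/2) - F(0) = (pi*(-6 + pi**2)/4) - (0) = pi*(-6 + pi**2)/4.

pi*(-6 + pi**2)/4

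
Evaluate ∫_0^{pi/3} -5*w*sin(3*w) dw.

Integrate by parts once (u = w, dv = -5*sin(3*w) dw).
An antiderivative is F(w) = 5*w*cos(3*w)/3 - 5*sin(3*w)/9.
Then F(pi/3) - F(0) = (-5*pi/9) - (0) = -5*pi/9.

-5*pi/9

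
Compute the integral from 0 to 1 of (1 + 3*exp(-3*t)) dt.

2 - exp(-3)

An antiderivative is F(t) = t - exp(-3*t).
Then F(1) - F(0) = (1 - exp(-3)) - (-1) = 2 - exp(-3).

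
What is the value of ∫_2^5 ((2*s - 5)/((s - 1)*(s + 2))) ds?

-8*log(2) + 3*log(7)

Factor the denominator: s**2 + s - 2 = (s + 2)(s - 1).
Partial fractions: (2*s - 5)/((s - 1)*(s + 2)) = 3/(s + 2) - 1/(s - 1).
An antiderivative is F(s) = -log(s - 1) + 3*log(s + 2).
Then F(5) - F(2) = (-2*log(2) + 3*log(7)) - (log(64)) = -8*log(2) + 3*log(7).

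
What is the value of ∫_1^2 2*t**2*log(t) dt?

-14/9 + 16*log(2)/3

Integrate by parts once (u = ln t, dv = 2*t**2 dt).
An antiderivative is F(t) = 2*t**3*(3*log(t) - 1)/9.
Then F(2) - F(1) = (-16/9 + 16*log(2)/3) - (-2/9) = -14/9 + 16*log(2)/3.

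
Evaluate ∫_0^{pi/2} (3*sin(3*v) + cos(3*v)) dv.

2/3

An antiderivative is F(v) = sin(3*v)/3 - cos(3*v).
Then F(pi/2) - F(0) = (-1/3) - (-1) = 2/3.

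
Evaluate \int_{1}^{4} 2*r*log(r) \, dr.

Integrate by parts once (u = ln r, dv = 2*r dr).
An antiderivative is F(r) = r**2*(2*log(r) - 1)/2.
Then F(4) - F(1) = (-8 + 32*log(2)) - (-1/2) = -15/2 + 32*log(2).

-15/2 + 32*log(2)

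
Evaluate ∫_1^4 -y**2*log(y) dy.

7 - 128*log(2)/3

Integrate by parts once (u = ln y, dv = -y**2 dy).
An antiderivative is F(y) = -y**3*(3*log(y) - 1)/9.
Then F(4) - F(1) = (64/9 - 128*log(2)/3) - (1/9) = 7 - 128*log(2)/3.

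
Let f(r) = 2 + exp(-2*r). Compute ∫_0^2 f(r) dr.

9/2 - exp(-4)/2

An antiderivative is F(r) = 2*r - exp(-2*r)/2.
Then F(2) - F(0) = (4 - exp(-4)/2) - (-1/2) = 9/2 - exp(-4)/2.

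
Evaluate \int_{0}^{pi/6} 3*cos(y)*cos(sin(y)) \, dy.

3*sin(1/2)

Let u = sin(y), so du = cos(y) dy. When y = 0, u = 0; when y = pi/6, u = 1/2.
The integral becomes 3·∫ cos(u) du from 0 to 1/2, with antiderivative 3*sin(u).
Back in y: F(y) = 3*sin(sin(y)).
Then F(pi/6) - F(0) = (3*sin(1/2)) - (0) = 3*sin(1/2).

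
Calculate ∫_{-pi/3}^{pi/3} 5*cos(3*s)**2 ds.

Use the identity cos^2(3*s) = (1 + cos(6*s))/2.
An antiderivative is F(s) = 5*s/2 + 5*sin(6*s)/12.
Then F(pi/3) - F(-pi/3) = (5*pi/6) - (-5*pi/6) = 5*pi/3.

5*pi/3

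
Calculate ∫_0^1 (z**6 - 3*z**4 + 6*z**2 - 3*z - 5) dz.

By the power rule, an antiderivative is F(z) = z**7/7 - 3*z**5/5 + 2*z**3 - 3*z**2/2 - 5*z.
Then F(1) - F(0) = (-347/70) - (0) = -347/70.

-347/70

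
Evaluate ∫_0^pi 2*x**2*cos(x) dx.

-4*pi

Integrate by parts twice (u = x^2, dv = 2*cos(x) dx).
An antiderivative is F(x) = 2*x**2*sin(x) + 4*x*cos(x) - 4*sin(x).
Then F(pi) - F(0) = (-4*pi) - (0) = -4*pi.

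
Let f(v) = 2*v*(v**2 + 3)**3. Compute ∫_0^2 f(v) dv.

580

Let u = v**2 + 3, so du = 2*v dv. When v = 0, u = 3; when v = 2, u = 7.
The integral becomes ∫ u**3 du from 3 to 7, with antiderivative u**4/4.
Back in v: F(v) = (v**2 + 3)**4/4.
Then F(2) - F(0) = (2401/4) - (81/4) = 580.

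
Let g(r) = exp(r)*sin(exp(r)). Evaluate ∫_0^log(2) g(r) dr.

Let u = exp(r), so du = exp(r) dr. When r = 0, u = 1; when r = log(2), u = 2.
The integral becomes ∫ sin(u) du from 1 to 2, with antiderivative -cos(u).
Back in r: F(r) = -cos(exp(r)).
Then F(log(2)) - F(0) = (-cos(2)) - (-cos(1)) = -cos(2) + cos(1).

-cos(2) + cos(1)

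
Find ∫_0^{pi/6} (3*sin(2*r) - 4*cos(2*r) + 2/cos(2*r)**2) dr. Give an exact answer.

An antiderivative is F(r) = -2*sin(2*r) - 3*cos(2*r)/2 + tan(2*r).
Then F(pi/6) - F(0) = (-3/4) - (-3/2) = 3/4.

3/4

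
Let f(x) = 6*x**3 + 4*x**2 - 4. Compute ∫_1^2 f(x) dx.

167/6

By the power rule, an antiderivative is F(x) = 3*x**4/2 + 4*x**3/3 - 4*x.
Then F(2) - F(1) = (80/3) - (-7/6) = 167/6.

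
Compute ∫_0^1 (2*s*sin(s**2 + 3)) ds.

cos(3) - cos(4)

Let u = s**2 + 3, so du = 2*s ds. When s = 0, u = 3; when s = 1, u = 4.
The integral becomes ∫ sin(u) du from 3 to 4, with antiderivative -cos(u).
Back in s: F(s) = -cos(s**2 + 3).
Then F(1) - F(0) = (-cos(4)) - (-cos(3)) = cos(3) - cos(4).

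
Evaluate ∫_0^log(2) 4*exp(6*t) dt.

42

Let u = exp(t), so du = exp(t) dt. When t = 0, u = 1; when t = log(2), u = 2.
The integral becomes 4·∫ u**5 du from 1 to 2, with antiderivative 2*u**6/3.
Back in t: F(t) = 2*exp(6*t)/3.
Then F(log(2)) - F(0) = (128/3) - (2/3) = 42.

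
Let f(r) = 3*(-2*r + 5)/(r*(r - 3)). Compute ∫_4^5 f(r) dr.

Factor the denominator: r**2 - 3*r = r(r - 3).
Partial fractions: 3*(-2*r + 5)/(r*(r - 3)) = -5/r - 1/(r - 3).
An antiderivative is F(r) = -5*log(r) - log(r - 3).
Then F(5) - F(4) = (-5*log(5) - log(2)) - (-10*log(2)) = -5*log(5) + 9*log(2).

-5*log(5) + 9*log(2)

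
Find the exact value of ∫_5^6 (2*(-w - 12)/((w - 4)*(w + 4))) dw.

Factor the denominator: w**2 - 16 = (w + 4)(w - 4).
Partial fractions: 2*(-w - 12)/((w - 4)*(w + 4)) = 2/(w + 4) - 4/(w - 4).
An antiderivative is F(w) = -4*log(w - 4) + 2*log(w + 4).
Then F(6) - F(5) = (log(25/4)) - (log(81)) = -4*log(3) - 2*log(2) + 2*log(5).

-4*log(3) - 2*log(2) + 2*log(5)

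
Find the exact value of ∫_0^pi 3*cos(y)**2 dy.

Use the identity cos^2(y) = (1 + cos(2*y))/2.
An antiderivative is F(y) = 3*y/2 + 3*sin(2*y)/4.
Then F(pi) - F(0) = (3*pi/2) - (0) = 3*pi/2.

3*pi/2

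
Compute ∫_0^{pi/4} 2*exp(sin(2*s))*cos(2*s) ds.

-1 + E

Let u = sin(2*s), so du = 2*cos(2*s) ds. When s = 0, u = 0; when s = pi/4, u = 1.
The integral becomes ∫ exp(u) du from 0 to 1, with antiderivative exp(u).
Back in s: F(s) = exp(sin(2*s)).
Then F(pi/4) - F(0) = (E) - (1) = -1 + E.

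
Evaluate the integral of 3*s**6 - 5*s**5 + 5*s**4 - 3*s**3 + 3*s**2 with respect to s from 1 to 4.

By the power rule, an antiderivative is F(s) = 3*s**7/7 - 5*s**6/6 + s**5 - 3*s**4/4 + s**3.
Then F(4) - F(1) = (94592/21) - (71/84) = 126099/28.

126099/28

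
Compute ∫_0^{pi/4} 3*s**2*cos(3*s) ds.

Integrate by parts twice (u = s^2, dv = 3*cos(3*s) ds).
An antiderivative is F(s) = s**2*sin(3*s) + 2*s*cos(3*s)/3 - 2*sin(3*s)/9.
Then F(pi/4) - F(0) = (sqrt(2)*(-24*pi - 32 + 9*pi**2)/288) - (0) = sqrt(2)*(-24*pi - 32 + 9*pi**2)/288.

sqrt(2)*(-24*pi - 32 + 9*pi**2)/288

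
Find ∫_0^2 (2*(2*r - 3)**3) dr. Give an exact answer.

-20

Let u = 2*r - 3, so du = 2 dr. When r = 0, u = -3; when r = 2, u = 1.
The integral becomes ∫ u**3 du from -3 to 1, with antiderivative u**4/4.
Back in r: F(r) = (2*r - 3)**4/4.
Then F(2) - F(0) = (1/4) - (81/4) = -20.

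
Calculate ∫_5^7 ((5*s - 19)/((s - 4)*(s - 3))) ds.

log(48)

Factor the denominator: s**2 - 7*s + 12 = (s - 3)(s - 4).
Partial fractions: (5*s - 19)/((s - 4)*(s - 3)) = 4/(s - 3) + 1/(s - 4).
An antiderivative is F(s) = log(s - 4) + 4*log(s - 3).
Then F(7) - F(5) = (log(3) + 8*log(2)) - (log(16)) = log(48).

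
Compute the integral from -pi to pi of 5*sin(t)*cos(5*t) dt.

Use the identity sin(t)cos(5*t) = [sin(6*t) + sin(-4*t)]/2.
An antiderivative is F(t) = 5*cos(4*t)/8 - 5*cos(6*t)/12.
Then F(pi) - F(-pi) = (5/24) - (5/24) = 0.

0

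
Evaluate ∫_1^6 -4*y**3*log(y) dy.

-1296*log(3) - 1296*log(2) + 1295/4

Integrate by parts once (u = ln y, dv = -4*y**3 dy).
An antiderivative is F(y) = -y**4*(4*log(y) - 1)/4.
Then F(6) - F(1) = (-1296*log(3) - 1296*log(2) + 324) - (1/4) = -1296*log(3) - 1296*log(2) + 1295/4.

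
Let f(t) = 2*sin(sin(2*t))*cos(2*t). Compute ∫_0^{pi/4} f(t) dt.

1 - cos(1)

Let u = sin(2*t), so du = 2*cos(2*t) dt. When t = 0, u = 0; when t = pi/4, u = 1.
The integral becomes ∫ sin(u) du from 0 to 1, with antiderivative -cos(u).
Back in t: F(t) = -cos(sin(2*t)).
Then F(pi/4) - F(0) = (-cos(1)) - (-1) = 1 - cos(1).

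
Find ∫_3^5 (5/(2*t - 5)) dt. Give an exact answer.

An antiderivative is F(t) = 5*log(2*t - 5)/2.
Then F(5) - F(3) = (5*log(5)/2) - (0) = 5*log(5)/2.

5*log(5)/2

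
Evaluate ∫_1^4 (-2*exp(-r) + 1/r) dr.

An antiderivative is F(r) = log(r) + 2*exp(-r).
Then F(4) - F(1) = ((2 + log(4**exp(4)))*exp(-4)) - (2*exp(-1)) = (-2*exp(3) + 2 + log(4**exp(4)))*exp(-4).

(-2*exp(3) + 2 + log(4**exp(4)))*exp(-4)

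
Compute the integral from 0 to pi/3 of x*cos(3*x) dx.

-2/9

Integrate by parts once (u = x, dv = cos(3*x) dx).
An antiderivative is F(x) = x*sin(3*x)/3 + cos(3*x)/9.
Then F(pi/3) - F(0) = (-1/9) - (1/9) = -2/9.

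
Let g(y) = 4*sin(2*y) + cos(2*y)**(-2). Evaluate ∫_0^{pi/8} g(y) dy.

An antiderivative is F(y) = -2*cos(2*y) + tan(2*y)/2.
Then F(pi/8) - F(0) = (1/2 - sqrt(2)) - (-2) = 5/2 - sqrt(2).

5/2 - sqrt(2)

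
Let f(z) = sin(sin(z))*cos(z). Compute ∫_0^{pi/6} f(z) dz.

Let u = sin(z), so du = cos(z) dz. When z = 0, u = 0; when z = pi/6, u = 1/2.
The integral becomes ∫ sin(u) du from 0 to 1/2, with antiderivative -cos(u).
Back in z: F(z) = -cos(sin(z)).
Then F(pi/6) - F(0) = (-cos(1/2)) - (-1) = 1 - cos(1/2).

1 - cos(1/2)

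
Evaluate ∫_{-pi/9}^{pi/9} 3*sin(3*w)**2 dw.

Use the identity sin^2(3*w) = (1 - cos(6*w))/2.
An antiderivative is F(w) = 3*w/2 - sin(6*w)/4.
Then F(pi/9) - F(-pi/9) = (-sqrt(3)/8 + pi/6) - (-pi/6 + sqrt(3)/8) = -sqrt(3)/4 + pi/3.

-sqrt(3)/4 + pi/3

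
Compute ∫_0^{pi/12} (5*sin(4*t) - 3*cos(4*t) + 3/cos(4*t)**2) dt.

5/8 + 3*sqrt(3)/8

An antiderivative is F(t) = -3*sin(4*t)/4 - 5*cos(4*t)/4 + 3*tan(4*t)/4.
Then F(pi/12) - F(0) = (-5/8 + 3*sqrt(3)/8) - (-5/4) = 5/8 + 3*sqrt(3)/8.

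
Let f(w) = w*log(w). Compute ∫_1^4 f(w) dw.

-15/4 + 16*log(2)

Integrate by parts once (u = ln w, dv = w dw).
An antiderivative is F(w) = w**2*(2*log(w) - 1)/4.
Then F(4) - F(1) = (-4 + 16*log(2)) - (-1/4) = -15/4 + 16*log(2).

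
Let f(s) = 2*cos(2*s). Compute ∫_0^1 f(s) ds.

Let u = 2*s, so du = 2 ds. When s = 0, u = 0; when s = 1, u = 2.
The integral becomes ∫ cos(u) du from 0 to 2, with antiderivative sin(u).
Back in s: F(s) = sin(2*s).
Then F(1) - F(0) = (sin(2)) - (0) = sin(2).

sin(2)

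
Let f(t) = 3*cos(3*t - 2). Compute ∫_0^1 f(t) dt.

sin(1) + sin(2)

Let u = 3*t - 2, so du = 3 dt. When t = 0, u = -2; when t = 1, u = 1.
The integral becomes ∫ cos(u) du from -2 to 1, with antiderivative sin(u).
Back in t: F(t) = sin(3*t - 2).
Then F(1) - F(0) = (sin(1)) - (-sin(2)) = sin(1) + sin(2).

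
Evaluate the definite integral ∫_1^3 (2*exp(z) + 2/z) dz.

An antiderivative is F(z) = 2*exp(z) + 2*log(z).
Then F(3) - F(1) = (2*log(3) + 2*exp(3)) - (2*exp(1)) = -2*exp(1) + 2*log(3) + 2*exp(3).

-2*exp(1) + 2*log(3) + 2*exp(3)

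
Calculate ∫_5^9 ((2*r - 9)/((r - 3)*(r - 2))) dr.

Factor the denominator: r**2 - 5*r + 6 = (r - 2)(r - 3).
Partial fractions: (2*r - 9)/((r - 3)*(r - 2)) = 5/(r - 2) - 3/(r - 3).
An antiderivative is F(r) = -3*log(r - 3) + 5*log(r - 2).
Then F(9) - F(5) = (-3*log(3) - 3*log(2) + 5*log(7)) - (-3*log(2) + 5*log(3)) = -8*log(3) + 5*log(7).

-8*log(3) + 5*log(7)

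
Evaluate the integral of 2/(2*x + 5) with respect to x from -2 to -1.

log(3)

An antiderivative is F(x) = log(2*x + 5).
Then F(-1) - F(-2) = (log(3)) - (0) = log(3).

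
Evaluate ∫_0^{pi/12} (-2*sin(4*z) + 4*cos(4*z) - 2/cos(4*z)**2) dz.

-1/4

An antiderivative is F(z) = sin(4*z) + cos(4*z)/2 - tan(4*z)/2.
Then F(pi/12) - F(0) = (1/4) - (1/2) = -1/4.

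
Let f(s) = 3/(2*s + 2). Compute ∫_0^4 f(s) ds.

An antiderivative is F(s) = 3*log(2*s + 2)/2.
Then F(4) - F(0) = (3*log(10)/2) - (3*log(2)/2) = 3*log(5)/2.

3*log(5)/2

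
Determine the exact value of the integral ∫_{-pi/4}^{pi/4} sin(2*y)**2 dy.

Use the identity sin^2(2*y) = (1 - cos(4*y))/2.
An antiderivative is F(y) = y/2 - sin(4*y)/8.
Then F(pi/4) - F(-pi/4) = (pi/8) - (-pi/8) = pi/4.

pi/4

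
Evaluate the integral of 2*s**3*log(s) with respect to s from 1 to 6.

-1295/8 + 648*log(2) + 648*log(3)

Integrate by parts once (u = ln s, dv = 2*s**3 ds).
An antiderivative is F(s) = s**4*(4*log(s) - 1)/8.
Then F(6) - F(1) = (-162 + 648*log(2) + 648*log(3)) - (-1/8) = -1295/8 + 648*log(2) + 648*log(3).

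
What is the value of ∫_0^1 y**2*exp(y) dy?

-2 + E

Integrate by parts twice (u = y^2, dv = exp(y) dy).
An antiderivative is F(y) = (y**2 - 2*y + 2)*exp(y).
Then F(1) - F(0) = (E) - (2) = -2 + E.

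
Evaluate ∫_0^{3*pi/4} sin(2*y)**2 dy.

3*pi/8

Use the identity sin^2(2*y) = (1 - cos(4*y))/2.
An antiderivative is F(y) = y/2 - sin(4*y)/8.
Then F(3*pi/4) - F(0) = (3*pi/8) - (0) = 3*pi/8.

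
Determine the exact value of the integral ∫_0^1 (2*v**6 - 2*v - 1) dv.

By the power rule, an antiderivative is F(v) = 2*v**7/7 - v**2 - v.
Then F(1) - F(0) = (-12/7) - (0) = -12/7.

-12/7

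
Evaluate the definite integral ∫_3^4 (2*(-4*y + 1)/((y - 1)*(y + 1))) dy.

Factor the denominator: y**2 - 1 = (y + 1)(y - 1).
Partial fractions: 2*(-4*y + 1)/((y - 1)*(y + 1)) = -5/(y + 1) - 3/(y - 1).
An antiderivative is F(y) = -3*log(y - 1) - 5*log(y + 1).
Then F(4) - F(3) = (-5*log(5) - 3*log(3)) - (-13*log(2)) = -5*log(5) - 3*log(3) + 13*log(2).

-5*log(5) - 3*log(3) + 13*log(2)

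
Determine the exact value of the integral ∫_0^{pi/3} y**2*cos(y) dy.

-sqrt(3) + sqrt(3)*pi**2/18 + pi/3

Integrate by parts twice (u = y^2, dv = cos(y) dy).
An antiderivative is F(y) = y**2*sin(y) + 2*y*cos(y) - 2*sin(y).
Then F(pi/3) - F(0) = (-sqrt(3) + sqrt(3)*pi**2/18 + pi/3) - (0) = -sqrt(3) + sqrt(3)*pi**2/18 + pi/3.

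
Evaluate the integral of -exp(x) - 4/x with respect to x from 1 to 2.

-exp(2) - log(16) + exp(1)

An antiderivative is F(x) = -exp(x) - 4*log(x).
Then F(2) - F(1) = (-exp(2) - log(16)) - (-exp(1)) = -exp(2) - log(16) + exp(1).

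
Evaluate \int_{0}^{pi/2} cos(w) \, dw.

1

An antiderivative is F(w) = sin(w).
Then F(pi/2) - F(0) = (1) - (0) = 1.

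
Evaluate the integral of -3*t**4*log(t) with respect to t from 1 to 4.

Integrate by parts once (u = ln t, dv = -3*t**4 dt).
An antiderivative is F(t) = -3*t**5*(5*log(t) - 1)/25.
Then F(4) - F(1) = (3072/25 - 6144*log(2)/5) - (3/25) = 3069/25 - 6144*log(2)/5.

3069/25 - 6144*log(2)/5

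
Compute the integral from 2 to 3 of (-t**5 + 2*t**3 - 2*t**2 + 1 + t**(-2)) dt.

-539/6

By the power rule, an antiderivative is F(t) = -t**6/6 + t**4/2 - 2*t**3/3 + t - 1/t.
Then F(3) - F(2) = (-289/3) - (-13/2) = -539/6.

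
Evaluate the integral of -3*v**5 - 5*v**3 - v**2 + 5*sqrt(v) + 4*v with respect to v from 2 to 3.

By the power rule, an antiderivative is F(v) = -v**6/2 - 5*v**4/4 + 10*v**(3/2)/3 - v**3/3 + 2*v**2.
Then F(3) - F(2) = (-1827/4 + 10*sqrt(3)) - (-140/3 + 20*sqrt(2)/3) = -4921/12 - 20*sqrt(2)/3 + 10*sqrt(3).

-4921/12 - 20*sqrt(2)/3 + 10*sqrt(3)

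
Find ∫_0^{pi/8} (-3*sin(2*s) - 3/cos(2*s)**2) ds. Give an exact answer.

An antiderivative is F(s) = 3*cos(2*s)/2 - 3*tan(2*s)/2.
Then F(pi/8) - F(0) = (-3/2 + 3*sqrt(2)/4) - (3/2) = -3 + 3*sqrt(2)/4.

-3 + 3*sqrt(2)/4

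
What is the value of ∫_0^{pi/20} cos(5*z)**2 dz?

Use the identity cos^2(5*z) = (1 + cos(10*z))/2.
An antiderivative is F(z) = z/2 + sin(10*z)/20.
Then F(pi/20) - F(0) = (1/20 + pi/40) - (0) = 1/20 + pi/40.

1/20 + pi/40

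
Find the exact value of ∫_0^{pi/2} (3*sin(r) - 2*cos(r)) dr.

An antiderivative is F(r) = -2*sin(r) - 3*cos(r).
Then F(pi/2) - F(0) = (-2) - (-3) = 1.

1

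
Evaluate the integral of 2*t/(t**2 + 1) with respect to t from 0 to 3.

Let u = t**2 + 1, so du = 2*t dt. When t = 0, u = 1; when t = 3, u = 10.
The integral becomes ∫ 1/u du from 1 to 10, with antiderivative log(u).
Back in t: F(t) = log(t**2 + 1).
Then F(3) - F(0) = (log(10)) - (0) = log(10).

log(10)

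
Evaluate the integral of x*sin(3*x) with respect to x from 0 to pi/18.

Integrate by parts once (u = x, dv = sin(3*x) dx).
An antiderivative is F(x) = -x*cos(3*x)/3 + sin(3*x)/9.
Then F(pi/18) - F(0) = (-sqrt(3)*pi/108 + 1/18) - (0) = -sqrt(3)*pi/108 + 1/18.

-sqrt(3)*pi/108 + 1/18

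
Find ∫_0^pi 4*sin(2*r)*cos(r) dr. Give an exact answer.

Use the identity sin(2*r)cos(r) = [sin(3*r) + sin(r)]/2.
An antiderivative is F(r) = -2*cos(r) - 2*cos(3*r)/3.
Then F(pi) - F(0) = (8/3) - (-8/3) = 16/3.

16/3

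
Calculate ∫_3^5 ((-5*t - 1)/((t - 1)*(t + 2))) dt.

Factor the denominator: t**2 + t - 2 = (t + 2)(t - 1).
Partial fractions: (-5*t - 1)/((t - 1)*(t + 2)) = -3/(t + 2) - 2/(t - 1).
An antiderivative is F(t) = -2*log(t - 1) - 3*log(t + 2).
Then F(5) - F(3) = (-3*log(7) - 4*log(2)) - (-3*log(5) - 2*log(2)) = -3*log(7) - 2*log(2) + 3*log(5).

-3*log(7) - 2*log(2) + 3*log(5)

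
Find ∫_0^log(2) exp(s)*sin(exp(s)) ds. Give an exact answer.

Let u = exp(s), so du = exp(s) ds. When s = 0, u = 1; when s = log(2), u = 2.
The integral becomes ∫ sin(u) du from 1 to 2, with antiderivative -cos(u).
Back in s: F(s) = -cos(exp(s)).
Then F(log(2)) - F(0) = (-cos(2)) - (-cos(1)) = -cos(2) + cos(1).

-cos(2) + cos(1)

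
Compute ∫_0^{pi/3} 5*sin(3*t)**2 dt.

Use the identity sin^2(3*t) = (1 - cos(6*t))/2.
An antiderivative is F(t) = 5*t/2 - 5*sin(6*t)/12.
Then F(pi/3) - F(0) = (5*pi/6) - (0) = 5*pi/6.

5*pi/6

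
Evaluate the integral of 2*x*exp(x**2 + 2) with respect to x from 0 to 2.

-exp(2) + exp(6)

Let u = x**2 + 2, so du = 2*x dx. When x = 0, u = 2; when x = 2, u = 6.
The integral becomes ∫ exp(u) du from 2 to 6, with antiderivative exp(u).
Back in x: F(x) = exp(x**2 + 2).
Then F(2) - F(0) = (exp(6)) - (exp(2)) = -exp(2) + exp(6).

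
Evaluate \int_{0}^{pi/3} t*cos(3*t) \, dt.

-2/9

Integrate by parts once (u = t, dv = cos(3*t) dt).
An antiderivative is F(t) = t*sin(3*t)/3 + cos(3*t)/9.
Then F(pi/3) - F(0) = (-1/9) - (1/9) = -2/9.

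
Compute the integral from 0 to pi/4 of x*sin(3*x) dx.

sqrt(2)*(4 + 3*pi)/72

Integrate by parts once (u = x, dv = sin(3*x) dx).
An antiderivative is F(x) = -x*cos(3*x)/3 + sin(3*x)/9.
Then F(pi/4) - F(0) = (sqrt(2)*(4 + 3*pi)/72) - (0) = sqrt(2)*(4 + 3*pi)/72.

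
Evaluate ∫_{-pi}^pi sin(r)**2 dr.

Use the identity sin^2(r) = (1 - cos(2*r))/2.
An antiderivative is F(r) = r/2 - sin(2*r)/4.
Then F(pi) - F(-pi) = (pi/2) - (-pi/2) = pi.

pi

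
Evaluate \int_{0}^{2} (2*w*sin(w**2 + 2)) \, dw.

Let u = w**2 + 2, so du = 2*w dw. When w = 0, u = 2; when w = 2, u = 6.
The integral becomes ∫ sin(u) du from 2 to 6, with antiderivative -cos(u).
Back in w: F(w) = -cos(w**2 + 2).
Then F(2) - F(0) = (-cos(6)) - (-cos(2)) = -cos(6) + cos(2).

-cos(6) + cos(2)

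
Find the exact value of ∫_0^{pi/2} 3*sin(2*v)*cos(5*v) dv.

-2/7

Use the identity sin(2*v)cos(5*v) = [sin(7*v) + sin(-3*v)]/2.
An antiderivative is F(v) = cos(3*v)/2 - 3*cos(7*v)/14.
Then F(pi/2) - F(0) = (0) - (2/7) = -2/7.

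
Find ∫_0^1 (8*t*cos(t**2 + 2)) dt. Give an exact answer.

-4*sin(2) + 4*sin(3)

Let u = t**2 + 2, so du = 2*t dt. When t = 0, u = 2; when t = 1, u = 3.
The integral becomes 4·∫ cos(u) du from 2 to 3, with antiderivative 4*sin(u).
Back in t: F(t) = 4*sin(t**2 + 2).
Then F(1) - F(0) = (4*sin(3)) - (4*sin(2)) = -4*sin(2) + 4*sin(3).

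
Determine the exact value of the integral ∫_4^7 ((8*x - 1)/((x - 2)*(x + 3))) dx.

Factor the denominator: x**2 + x - 6 = (x + 3)(x - 2).
Partial fractions: (8*x - 1)/((x - 2)*(x + 3)) = 5/(x + 3) + 3/(x - 2).
An antiderivative is F(x) = 3*log(x - 2) + 5*log(x + 3).
Then F(7) - F(4) = (5*log(2) + 8*log(5)) - (3*log(2) + 5*log(7)) = -5*log(7) + 2*log(2) + 8*log(5).

-5*log(7) + 2*log(2) + 8*log(5)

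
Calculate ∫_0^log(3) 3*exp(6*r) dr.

Let u = exp(r), so du = exp(r) dr. When r = 0, u = 1; when r = log(3), u = 3.
The integral becomes 3·∫ u**5 du from 1 to 3, with antiderivative u**6/2.
Back in r: F(r) = exp(6*r)/2.
Then F(log(3)) - F(0) = (729/2) - (1/2) = 364.

364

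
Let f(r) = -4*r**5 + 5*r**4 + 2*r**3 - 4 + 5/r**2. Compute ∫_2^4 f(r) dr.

-6331/4

By the power rule, an antiderivative is F(r) = -2*r**6/3 + r**5 + r**4/2 - 4*r - 5/r.
Then F(4) - F(2) = (-19151/12) - (-79/6) = -6331/4.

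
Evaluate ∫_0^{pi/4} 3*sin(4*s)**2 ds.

Use the identity sin^2(4*s) = (1 - cos(8*s))/2.
An antiderivative is F(s) = 3*s/2 - 3*sin(8*s)/16.
Then F(pi/4) - F(0) = (3*pi/8) - (0) = 3*pi/8.

3*pi/8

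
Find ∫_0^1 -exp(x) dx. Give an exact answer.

1 - E

An antiderivative is F(x) = -exp(x).
Then F(1) - F(0) = (-E) - (-1) = 1 - E.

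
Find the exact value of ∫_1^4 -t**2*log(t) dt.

Integrate by parts once (u = ln t, dv = -t**2 dt).
An antiderivative is F(t) = -t**3*(3*log(t) - 1)/9.
Then F(4) - F(1) = (64/9 - 128*log(2)/3) - (1/9) = 7 - 128*log(2)/3.

7 - 128*log(2)/3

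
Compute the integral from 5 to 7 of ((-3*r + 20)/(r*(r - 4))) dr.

Factor the denominator: r**2 - 4*r = r(r - 4).
Partial fractions: (-3*r + 20)/(r*(r - 4)) = -5/r + 2/(r - 4).
An antiderivative is F(r) = -5*log(r) + 2*log(r - 4).
Then F(7) - F(5) = (-5*log(7) + 2*log(3)) - (-5*log(5)) = -5*log(7) + 2*log(3) + 5*log(5).

-5*log(7) + 2*log(3) + 5*log(5)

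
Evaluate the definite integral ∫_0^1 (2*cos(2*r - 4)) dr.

-sin(2) + sin(4)

Let u = 2*r - 4, so du = 2 dr. When r = 0, u = -4; when r = 1, u = -2.
The integral becomes ∫ cos(u) du from -4 to -2, with antiderivative sin(u).
Back in r: F(r) = sin(2*r - 4).
Then F(1) - F(0) = (-sin(2)) - (-sin(4)) = -sin(2) + sin(4).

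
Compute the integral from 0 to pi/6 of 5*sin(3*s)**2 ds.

Use the identity sin^2(3*s) = (1 - cos(6*s))/2.
An antiderivative is F(s) = 5*s/2 - 5*sin(6*s)/12.
Then F(pi/6) - F(0) = (5*pi/12) - (0) = 5*pi/12.

5*pi/12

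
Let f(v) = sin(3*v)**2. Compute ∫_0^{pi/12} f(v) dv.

Use the identity sin^2(3*v) = (1 - cos(6*v))/2.
An antiderivative is F(v) = v/2 - sin(6*v)/12.
Then F(pi/12) - F(0) = (-1/12 + pi/24) - (0) = -1/12 + pi/24.

-1/12 + pi/24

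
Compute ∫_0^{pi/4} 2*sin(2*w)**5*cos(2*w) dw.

Let u = sin(2*w), so du = 2*cos(2*w) dw. When w = 0, u = 0; when w = pi/4, u = 1.
The integral becomes ∫ u**5 du from 0 to 1, with antiderivative u**6/6.
Back in w: F(w) = sin(2*w)**6/6.
Then F(pi/4) - F(0) = (1/6) - (0) = 1/6.

1/6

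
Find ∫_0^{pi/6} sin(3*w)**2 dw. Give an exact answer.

pi/12

Use the identity sin^2(3*w) = (1 - cos(6*w))/2.
An antiderivative is F(w) = w/2 - sin(6*w)/12.
Then F(pi/6) - F(0) = (pi/12) - (0) = pi/12.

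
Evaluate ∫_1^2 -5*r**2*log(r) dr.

35/9 - 40*log(2)/3

Integrate by parts once (u = ln r, dv = -5*r**2 dr).
An antiderivative is F(r) = -5*r**3*(3*log(r) - 1)/9.
Then F(2) - F(1) = (40/9 - 40*log(2)/3) - (5/9) = 35/9 - 40*log(2)/3.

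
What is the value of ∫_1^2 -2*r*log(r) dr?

Integrate by parts once (u = ln r, dv = -2*r dr).
An antiderivative is F(r) = -r**2*(2*log(r) - 1)/2.
Then F(2) - F(1) = (2 - log(16)) - (1/2) = 3/2 - log(16).

3/2 - log(16)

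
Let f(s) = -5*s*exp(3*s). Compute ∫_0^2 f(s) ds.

-25*exp(6)/9 - 5/9

Integrate by parts once (u = s, dv = -5*exp(3*s) ds).
An antiderivative is F(s) = (-15*s + 5)*exp(3*s)/9.
Then F(2) - F(0) = (-25*exp(6)/9) - (5/9) = -25*exp(6)/9 - 5/9.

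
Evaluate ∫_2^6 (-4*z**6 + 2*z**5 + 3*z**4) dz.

-14669888/105

By the power rule, an antiderivative is F(z) = -4*z**7/7 + z**6/3 + 3*z**5/5.
Then F(6) - F(2) = (-4891104/35) - (-3424/105) = -14669888/105.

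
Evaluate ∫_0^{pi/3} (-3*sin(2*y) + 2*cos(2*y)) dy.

-9/4 + sqrt(3)/2

An antiderivative is F(y) = sin(2*y) + 3*cos(2*y)/2.
Then F(pi/3) - F(0) = (-3/4 + sqrt(3)/2) - (3/2) = -9/4 + sqrt(3)/2.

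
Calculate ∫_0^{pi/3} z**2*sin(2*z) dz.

Integrate by parts twice (u = z^2, dv = sin(2*z) dz).
An antiderivative is F(z) = -z**2*cos(2*z)/2 + z*sin(2*z)/2 + cos(2*z)/4.
Then F(pi/3) - F(0) = (-1/8 + pi**2/36 + sqrt(3)*pi/12) - (1/4) = -3/8 + pi**2/36 + sqrt(3)*pi/12.

-3/8 + pi**2/36 + sqrt(3)*pi/12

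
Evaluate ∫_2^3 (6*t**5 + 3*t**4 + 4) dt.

3978/5

By the power rule, an antiderivative is F(t) = t**6 + 3*t**5/5 + 4*t.
Then F(3) - F(2) = (4434/5) - (456/5) = 3978/5.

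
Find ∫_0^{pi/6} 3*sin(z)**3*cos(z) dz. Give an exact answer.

3/64

Let u = sin(z), so du = cos(z) dz. When z = 0, u = 0; when z = pi/6, u = 1/2.
The integral becomes 3·∫ u**3 du from 0 to 1/2, with antiderivative 3*u**4/4.
Back in z: F(z) = 3*sin(z)**4/4.
Then F(pi/6) - F(0) = (3/64) - (0) = 3/64.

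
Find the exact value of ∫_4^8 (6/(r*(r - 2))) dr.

log(27/8)

Factor the denominator: r**2 - 2*r = r(r - 2).
Partial fractions: 6/(r*(r - 2)) = -3/r + 3/(r - 2).
An antiderivative is F(r) = -3*log(r) + 3*log(r - 2).
Then F(8) - F(4) = (log(27/64)) - (-log(8)) = log(27/8).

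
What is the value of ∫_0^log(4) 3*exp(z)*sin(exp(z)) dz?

Let u = exp(z), so du = exp(z) dz. When z = 0, u = 1; when z = log(4), u = 4.
The integral becomes 3·∫ sin(u) du from 1 to 4, with antiderivative -3*cos(u).
Back in z: F(z) = -3*cos(exp(z)).
Then F(log(4)) - F(0) = (-3*cos(4)) - (-3*cos(1)) = 3*cos(1) - 3*cos(4).

3*cos(1) - 3*cos(4)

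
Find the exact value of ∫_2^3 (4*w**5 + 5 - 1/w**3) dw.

By the power rule, an antiderivative is F(w) = 2*w**6/3 + 5*w + 1/(2*w**2).
Then F(3) - F(2) = (9019/18) - (1267/24) = 32275/72.

32275/72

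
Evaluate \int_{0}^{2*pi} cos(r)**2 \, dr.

Use the identity cos^2(r) = (1 + cos(2*r))/2.
An antiderivative is F(r) = r/2 + sin(2*r)/4.
Then F(2*pi) - F(0) = (pi) - (0) = pi.

pi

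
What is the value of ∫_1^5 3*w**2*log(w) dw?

-124/3 + 125*log(5)

Integrate by parts once (u = ln w, dv = 3*w**2 dw).
An antiderivative is F(w) = w**3*(3*log(w) - 1)/3.
Then F(5) - F(1) = (-125/3 + 125*log(5)) - (-1/3) = -124/3 + 125*log(5).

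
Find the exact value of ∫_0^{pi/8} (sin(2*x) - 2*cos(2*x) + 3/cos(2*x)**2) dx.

An antiderivative is F(x) = -sin(2*x) - cos(2*x)/2 + 3*tan(2*x)/2.
Then F(pi/8) - F(0) = (3/2 - 3*sqrt(2)/4) - (-1/2) = 2 - 3*sqrt(2)/4.

2 - 3*sqrt(2)/4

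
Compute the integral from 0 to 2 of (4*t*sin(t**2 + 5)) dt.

2*cos(5) - 2*cos(9)

Let u = t**2 + 5, so du = 2*t dt. When t = 0, u = 5; when t = 2, u = 9.
The integral becomes 2·∫ sin(u) du from 5 to 9, with antiderivative -2*cos(u).
Back in t: F(t) = -2*cos(t**2 + 5).
Then F(2) - F(0) = (-2*cos(9)) - (-2*cos(5)) = 2*cos(5) - 2*cos(9).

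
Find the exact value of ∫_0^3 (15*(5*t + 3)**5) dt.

Let u = 5*t + 3, so du = 5 dt. When t = 0, u = 3; when t = 3, u = 18.
The integral becomes 3·∫ u**5 du from 3 to 18, with antiderivative u**6/2.
Back in t: F(t) = (5*t + 3)**6/2.
Then F(3) - F(0) = (17006112) - (729/2) = 34011495/2.

34011495/2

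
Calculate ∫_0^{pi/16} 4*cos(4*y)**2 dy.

Use the identity cos^2(4*y) = (1 + cos(8*y))/2.
An antiderivative is F(y) = 2*y + sin(8*y)/4.
Then F(pi/16) - F(0) = (1/4 + pi/8) - (0) = 1/4 + pi/8.

1/4 + pi/8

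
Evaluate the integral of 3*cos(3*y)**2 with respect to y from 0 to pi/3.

Use the identity cos^2(3*y) = (1 + cos(6*y))/2.
An antiderivative is F(y) = 3*y/2 + sin(6*y)/4.
Then F(pi/3) - F(0) = (pi/2) - (0) = pi/2.

pi/2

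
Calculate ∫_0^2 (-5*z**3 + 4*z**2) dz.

By the power rule, an antiderivative is F(z) = -5*z**4/4 + 4*z**3/3.
Then F(2) - F(0) = (-28/3) - (0) = -28/3.

-28/3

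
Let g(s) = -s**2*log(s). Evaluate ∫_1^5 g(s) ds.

124/9 - 125*log(5)/3

Integrate by parts once (u = ln s, dv = -s**2 ds).
An antiderivative is F(s) = -s**3*(3*log(s) - 1)/9.
Then F(5) - F(1) = (125/9 - 125*log(5)/3) - (1/9) = 124/9 - 125*log(5)/3.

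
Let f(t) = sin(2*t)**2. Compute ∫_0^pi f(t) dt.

pi/2

Use the identity sin^2(2*t) = (1 - cos(4*t))/2.
An antiderivative is F(t) = t/2 - sin(4*t)/8.
Then F(pi) - F(0) = (pi/2) - (0) = pi/2.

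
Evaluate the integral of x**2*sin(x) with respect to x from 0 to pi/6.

Integrate by parts twice (u = x^2, dv = sin(x) dx).
An antiderivative is F(x) = -x**2*cos(x) + 2*x*sin(x) + 2*cos(x).
Then F(pi/6) - F(0) = (-sqrt(3)*pi**2/72 + pi/6 + sqrt(3)) - (2) = -2 - sqrt(3)*pi**2/72 + pi/6 + sqrt(3).

-2 - sqrt(3)*pi**2/72 + pi/6 + sqrt(3)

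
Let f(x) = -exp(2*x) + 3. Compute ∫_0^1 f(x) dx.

7/2 - exp(2)/2

An antiderivative is F(x) = -exp(2*x)/2 + 3*x.
Then F(1) - F(0) = (3 - exp(2)/2) - (-1/2) = 7/2 - exp(2)/2.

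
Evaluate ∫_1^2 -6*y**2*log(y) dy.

14/3 - 16*log(2)

Integrate by parts once (u = ln y, dv = -6*y**2 dy).
An antiderivative is F(y) = -2*y**3*(3*log(y) - 1)/3.
Then F(2) - F(1) = (16/3 - 16*log(2)) - (2/3) = 14/3 - 16*log(2).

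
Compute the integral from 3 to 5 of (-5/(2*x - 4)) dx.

-5*log(3)/2

An antiderivative is F(x) = -5*log(2*x - 4)/2.
Then F(5) - F(3) = (-5*log(6)/2) - (-5*log(2)/2) = -5*log(3)/2.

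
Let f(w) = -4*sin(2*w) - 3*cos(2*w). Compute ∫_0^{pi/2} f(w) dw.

-4

An antiderivative is F(w) = -3*sin(2*w)/2 + 2*cos(2*w).
Then F(pi/2) - F(0) = (-2) - (2) = -4.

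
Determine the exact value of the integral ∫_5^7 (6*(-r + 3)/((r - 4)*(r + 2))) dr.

Factor the denominator: r**2 - 2*r - 8 = (r + 2)(r - 4).
Partial fractions: 6*(-r + 3)/((r - 4)*(r + 2)) = -5/(r + 2) - 1/(r - 4).
An antiderivative is F(r) = -log(r - 4) - 5*log(r + 2).
Then F(7) - F(5) = (-11*log(3)) - (-5*log(7)) = -11*log(3) + 5*log(7).

-11*log(3) + 5*log(7)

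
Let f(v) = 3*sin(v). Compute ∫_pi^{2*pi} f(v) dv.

-6

An antiderivative is F(v) = -3*cos(v).
Then F(2*pi) - F(pi) = (-3) - (3) = -6.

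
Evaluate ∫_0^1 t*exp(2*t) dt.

Integrate by parts once (u = t, dv = exp(2*t) dt).
An antiderivative is F(t) = (2*t - 1)*exp(2*t)/4.
Then F(1) - F(0) = (exp(2)/4) - (-1/4) = 1/4 + exp(2)/4.

1/4 + exp(2)/4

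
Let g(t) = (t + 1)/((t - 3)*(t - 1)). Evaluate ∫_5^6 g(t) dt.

Factor the denominator: t**2 - 4*t + 3 = (t - 1)(t - 3).
Partial fractions: (t + 1)/((t - 3)*(t - 1)) = -1/(t - 1) + 2/(t - 3).
An antiderivative is F(t) = 2*log(t - 3) - log(t - 1).
Then F(6) - F(5) = (log(9/5)) - (0) = log(9/5).

log(9/5)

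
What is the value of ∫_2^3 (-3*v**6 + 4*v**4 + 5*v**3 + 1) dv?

By the power rule, an antiderivative is F(v) = -3*v**7/7 + 4*v**5/5 + 5*v**4/4 + v.
Then F(3) - F(2) = (-89409/140) - (-254/35) = -88393/140.

-88393/140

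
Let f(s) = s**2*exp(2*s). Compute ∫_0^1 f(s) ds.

Integrate by parts twice (u = s^2, dv = exp(2*s) ds).
An antiderivative is F(s) = (2*s**2 - 2*s + 1)*exp(2*s)/4.
Then F(1) - F(0) = (exp(2)/4) - (1/4) = -1/4 + exp(2)/4.

-1/4 + exp(2)/4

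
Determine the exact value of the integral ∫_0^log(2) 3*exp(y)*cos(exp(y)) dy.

Let u = exp(y), so du = exp(y) dy. When y = 0, u = 1; when y = log(2), u = 2.
The integral becomes 3·∫ cos(u) du from 1 to 2, with antiderivative 3*sin(u).
Back in y: F(y) = 3*sin(exp(y)).
Then F(log(2)) - F(0) = (3*sin(2)) - (3*sin(1)) = -3*sin(1) + 3*sin(2).

-3*sin(1) + 3*sin(2)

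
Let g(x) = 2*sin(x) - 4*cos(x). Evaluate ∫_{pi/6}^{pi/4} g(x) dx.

-3*sqrt(2) + sqrt(3) + 2

An antiderivative is F(x) = -4*sin(x) - 2*cos(x).
Then F(pi/4) - F(pi/6) = (-3*sqrt(2)) - (-2 - sqrt(3)) = -3*sqrt(2) + sqrt(3) + 2.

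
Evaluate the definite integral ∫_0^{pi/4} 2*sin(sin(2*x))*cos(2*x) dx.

Let u = sin(2*x), so du = 2*cos(2*x) dx. When x = 0, u = 0; when x = pi/4, u = 1.
The integral becomes ∫ sin(u) du from 0 to 1, with antiderivative -cos(u).
Back in x: F(x) = -cos(sin(2*x)).
Then F(pi/4) - F(0) = (-cos(1)) - (-1) = 1 - cos(1).

1 - cos(1)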